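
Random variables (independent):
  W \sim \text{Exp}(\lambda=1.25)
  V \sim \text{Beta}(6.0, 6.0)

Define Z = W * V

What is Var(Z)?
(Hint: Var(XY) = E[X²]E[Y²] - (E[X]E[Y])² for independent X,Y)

Var(XY) = E[X²]E[Y²] - (E[X]E[Y])²
E[W] = 0.8, Var(W) = 0.64
E[V] = 0.5, Var(V) = 0.019230769
E[W²] = 0.64 + 0.8² = 1.28
E[V²] = 0.019230769 + 0.5² = 0.26923077
Var(Z) = 1.28*0.26923077 - (0.8*0.5)²
= 0.34461538 - 0.16 = 0.18461538

0.18461538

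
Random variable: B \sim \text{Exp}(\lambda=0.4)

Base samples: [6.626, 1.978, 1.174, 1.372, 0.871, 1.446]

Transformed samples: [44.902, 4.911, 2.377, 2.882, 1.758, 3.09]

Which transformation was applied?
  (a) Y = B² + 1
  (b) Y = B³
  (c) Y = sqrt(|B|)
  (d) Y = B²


Checking option (a) Y = B² + 1:
  B = 6.626 -> Y = 44.902 ✓
  B = 1.978 -> Y = 4.911 ✓
  B = 1.174 -> Y = 2.377 ✓
All samples match this transformation.

(a) B² + 1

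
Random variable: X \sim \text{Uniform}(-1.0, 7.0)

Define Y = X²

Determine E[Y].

E[X²] = Var(X) + (E[X])² = 5.3333333 + 9 = 14.333333

14.333333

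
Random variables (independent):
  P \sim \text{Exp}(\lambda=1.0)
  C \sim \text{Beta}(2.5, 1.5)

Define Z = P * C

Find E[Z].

For independent RVs: E[XY] = E[X]*E[Y]
E[P] = 1
E[C] = 0.625
E[Z] = 1 * 0.625 = 0.625

0.625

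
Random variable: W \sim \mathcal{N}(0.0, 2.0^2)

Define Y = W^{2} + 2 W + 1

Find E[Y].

E[Y] = 1*E[W²] + 2*E[W] + 1
E[W] = 0
E[W²] = Var(W) + (E[W])² = 4 + 0 = 4
E[Y] = 1*4 + 2*0 + 1 = 5

5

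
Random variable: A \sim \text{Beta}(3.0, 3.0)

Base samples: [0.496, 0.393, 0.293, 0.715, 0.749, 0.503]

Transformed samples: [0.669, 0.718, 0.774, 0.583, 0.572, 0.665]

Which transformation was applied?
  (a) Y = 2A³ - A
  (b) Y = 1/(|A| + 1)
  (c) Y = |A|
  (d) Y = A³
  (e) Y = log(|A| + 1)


Checking option (b) Y = 1/(|A| + 1):
  A = 0.496 -> Y = 0.669 ✓
  A = 0.393 -> Y = 0.718 ✓
  A = 0.293 -> Y = 0.774 ✓
All samples match this transformation.

(b) 1/(|A| + 1)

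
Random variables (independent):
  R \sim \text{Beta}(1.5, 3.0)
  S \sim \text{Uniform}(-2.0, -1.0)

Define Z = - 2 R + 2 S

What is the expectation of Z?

E[Z] = -2*E[R] + 2*E[S]
E[R] = 0.33333333
E[S] = -1.5
E[Z] = -2*0.33333333 + 2*(-1.5) = -3.6666667

-3.6666667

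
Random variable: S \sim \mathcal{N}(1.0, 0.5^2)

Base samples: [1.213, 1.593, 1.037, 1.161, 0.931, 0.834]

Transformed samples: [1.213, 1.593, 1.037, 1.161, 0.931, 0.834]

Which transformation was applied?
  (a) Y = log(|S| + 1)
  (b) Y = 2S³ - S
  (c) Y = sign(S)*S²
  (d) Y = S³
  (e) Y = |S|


Checking option (e) Y = |S|:
  S = 1.213 -> Y = 1.213 ✓
  S = 1.593 -> Y = 1.593 ✓
  S = 1.037 -> Y = 1.037 ✓
All samples match this transformation.

(e) |S|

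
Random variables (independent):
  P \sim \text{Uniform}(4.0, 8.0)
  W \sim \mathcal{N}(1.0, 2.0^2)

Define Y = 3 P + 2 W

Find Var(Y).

For independent RVs: Var(aX + bY) = a²Var(X) + b²Var(Y)
Var(P) = 1.3333333
Var(W) = 4
Var(Y) = 3²*1.3333333 + 2²*4
= 9*1.3333333 + 4*4 = 28

28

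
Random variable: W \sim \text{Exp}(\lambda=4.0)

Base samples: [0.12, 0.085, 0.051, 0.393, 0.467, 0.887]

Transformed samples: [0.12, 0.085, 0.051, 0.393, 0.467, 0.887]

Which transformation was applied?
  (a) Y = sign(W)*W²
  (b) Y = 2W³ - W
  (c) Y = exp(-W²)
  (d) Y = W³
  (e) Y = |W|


Checking option (e) Y = |W|:
  W = 0.12 -> Y = 0.12 ✓
  W = 0.085 -> Y = 0.085 ✓
  W = 0.051 -> Y = 0.051 ✓
All samples match this transformation.

(e) |W|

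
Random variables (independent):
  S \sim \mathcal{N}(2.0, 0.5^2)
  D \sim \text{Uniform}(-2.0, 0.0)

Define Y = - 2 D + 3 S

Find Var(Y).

For independent RVs: Var(aX + bY) = a²Var(X) + b²Var(Y)
Var(S) = 0.25
Var(D) = 0.33333333
Var(Y) = 3²*0.25 + (-2)²*0.33333333
= 9*0.25 + 4*0.33333333 = 3.5833333

3.5833333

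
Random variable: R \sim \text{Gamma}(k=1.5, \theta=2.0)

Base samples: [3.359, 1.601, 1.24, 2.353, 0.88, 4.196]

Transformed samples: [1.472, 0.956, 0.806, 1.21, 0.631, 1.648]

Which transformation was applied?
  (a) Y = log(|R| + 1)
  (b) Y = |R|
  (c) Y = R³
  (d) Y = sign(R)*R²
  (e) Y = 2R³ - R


Checking option (a) Y = log(|R| + 1):
  R = 3.359 -> Y = 1.472 ✓
  R = 1.601 -> Y = 0.956 ✓
  R = 1.24 -> Y = 0.806 ✓
All samples match this transformation.

(a) log(|R| + 1)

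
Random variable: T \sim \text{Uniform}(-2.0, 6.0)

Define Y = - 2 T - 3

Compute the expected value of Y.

For Y = -2T - 3:
E[Y] = -2 * E[T] - 3
E[T] = (-2 + 6)/2 = 2
E[Y] = -2 * 2 - 3 = -7

-7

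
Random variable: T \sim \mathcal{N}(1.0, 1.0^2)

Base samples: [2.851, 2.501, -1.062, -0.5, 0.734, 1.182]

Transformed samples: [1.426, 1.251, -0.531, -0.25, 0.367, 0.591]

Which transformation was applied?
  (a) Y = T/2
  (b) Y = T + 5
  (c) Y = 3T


Checking option (a) Y = T/2:
  T = 2.851 -> Y = 1.426 ✓
  T = 2.501 -> Y = 1.251 ✓
  T = -1.062 -> Y = -0.531 ✓
All samples match this transformation.

(a) T/2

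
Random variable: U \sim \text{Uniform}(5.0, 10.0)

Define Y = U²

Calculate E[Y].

E[U²] = Var(U) + (E[U])² = 2.0833333 + 56.25 = 58.333333

58.333333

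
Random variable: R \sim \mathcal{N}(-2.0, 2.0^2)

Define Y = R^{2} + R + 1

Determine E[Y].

E[Y] = 1*E[R²] + 1*E[R] + 1
E[R] = -2
E[R²] = Var(R) + (E[R])² = 4 + 4 = 8
E[Y] = 1*8 + 1*(-2) + 1 = 7

7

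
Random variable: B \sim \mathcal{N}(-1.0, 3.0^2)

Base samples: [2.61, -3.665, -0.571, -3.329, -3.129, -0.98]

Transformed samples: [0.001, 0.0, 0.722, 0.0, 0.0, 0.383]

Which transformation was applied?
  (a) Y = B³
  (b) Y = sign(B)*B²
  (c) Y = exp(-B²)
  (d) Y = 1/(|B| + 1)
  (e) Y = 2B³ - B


Checking option (c) Y = exp(-B²):
  B = 2.61 -> Y = 0.001 ✓
  B = -3.665 -> Y = 0.0 ✓
  B = -0.571 -> Y = 0.722 ✓
All samples match this transformation.

(c) exp(-B²)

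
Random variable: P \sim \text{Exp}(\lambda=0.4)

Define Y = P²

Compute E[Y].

Using E[X²] = Var(X) + (E[X])²:
E[P] = 2.5
Var(P) = 1/0.4^2 = 6.25
E[P²] = 6.25 + 2.5² = 6.25 + 6.25 = 12.5

12.5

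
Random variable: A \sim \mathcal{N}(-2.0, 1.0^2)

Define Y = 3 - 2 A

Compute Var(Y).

For Y = aA + b: Var(Y) = a² * Var(A)
Var(A) = 1.0^2 = 1
Var(Y) = (-2)² * 1 = 4 * 1 = 4

4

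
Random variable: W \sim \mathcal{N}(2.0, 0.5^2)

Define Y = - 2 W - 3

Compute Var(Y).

For Y = aW + b: Var(Y) = a² * Var(W)
Var(W) = 0.5^2 = 0.25
Var(Y) = (-2)² * 0.25 = 4 * 0.25 = 1

1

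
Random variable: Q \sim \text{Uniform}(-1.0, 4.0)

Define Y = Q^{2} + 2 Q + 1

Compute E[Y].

E[Y] = 1*E[Q²] + 2*E[Q] + 1
E[Q] = 1.5
E[Q²] = Var(Q) + (E[Q])² = 2.0833333 + 2.25 = 4.3333333
E[Y] = 1*4.3333333 + 2*1.5 + 1 = 8.3333333

8.3333333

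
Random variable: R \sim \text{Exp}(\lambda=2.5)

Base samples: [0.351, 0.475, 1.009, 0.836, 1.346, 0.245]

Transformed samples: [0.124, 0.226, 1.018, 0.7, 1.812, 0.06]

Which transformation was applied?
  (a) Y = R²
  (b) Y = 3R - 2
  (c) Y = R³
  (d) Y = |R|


Checking option (a) Y = R²:
  R = 0.351 -> Y = 0.124 ✓
  R = 0.475 -> Y = 0.226 ✓
  R = 1.009 -> Y = 1.018 ✓
All samples match this transformation.

(a) R²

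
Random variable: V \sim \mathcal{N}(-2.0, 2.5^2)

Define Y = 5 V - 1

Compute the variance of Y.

For Y = aV + b: Var(Y) = a² * Var(V)
Var(V) = 2.5^2 = 6.25
Var(Y) = 5² * 6.25 = 25 * 6.25 = 156.25

156.25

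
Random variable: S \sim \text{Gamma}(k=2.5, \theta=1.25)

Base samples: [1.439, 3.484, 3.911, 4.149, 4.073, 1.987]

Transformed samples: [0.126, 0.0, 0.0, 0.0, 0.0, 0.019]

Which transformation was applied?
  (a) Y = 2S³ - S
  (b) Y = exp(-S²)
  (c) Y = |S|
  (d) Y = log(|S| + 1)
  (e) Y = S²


Checking option (b) Y = exp(-S²):
  S = 1.439 -> Y = 0.126 ✓
  S = 3.484 -> Y = 0.0 ✓
  S = 3.911 -> Y = 0.0 ✓
All samples match this transformation.

(b) exp(-S²)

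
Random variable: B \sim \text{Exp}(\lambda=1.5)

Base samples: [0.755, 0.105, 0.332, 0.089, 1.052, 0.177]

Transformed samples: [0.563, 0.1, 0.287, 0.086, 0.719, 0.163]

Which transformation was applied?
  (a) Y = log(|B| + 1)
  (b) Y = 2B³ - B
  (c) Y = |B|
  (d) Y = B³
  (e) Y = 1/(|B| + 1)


Checking option (a) Y = log(|B| + 1):
  B = 0.755 -> Y = 0.563 ✓
  B = 0.105 -> Y = 0.1 ✓
  B = 0.332 -> Y = 0.287 ✓
All samples match this transformation.

(a) log(|B| + 1)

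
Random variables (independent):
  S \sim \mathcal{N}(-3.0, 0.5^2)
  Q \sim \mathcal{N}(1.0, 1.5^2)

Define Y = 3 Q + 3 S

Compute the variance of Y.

For independent RVs: Var(aX + bY) = a²Var(X) + b²Var(Y)
Var(S) = 0.25
Var(Q) = 2.25
Var(Y) = 3²*0.25 + 3²*2.25
= 9*0.25 + 9*2.25 = 22.5

22.5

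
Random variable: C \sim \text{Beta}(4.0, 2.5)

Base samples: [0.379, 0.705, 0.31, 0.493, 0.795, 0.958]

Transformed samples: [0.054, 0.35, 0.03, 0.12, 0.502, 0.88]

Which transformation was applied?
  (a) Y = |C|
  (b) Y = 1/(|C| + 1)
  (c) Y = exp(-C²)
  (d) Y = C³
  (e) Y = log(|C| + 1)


Checking option (d) Y = C³:
  C = 0.379 -> Y = 0.054 ✓
  C = 0.705 -> Y = 0.35 ✓
  C = 0.31 -> Y = 0.03 ✓
All samples match this transformation.

(d) C³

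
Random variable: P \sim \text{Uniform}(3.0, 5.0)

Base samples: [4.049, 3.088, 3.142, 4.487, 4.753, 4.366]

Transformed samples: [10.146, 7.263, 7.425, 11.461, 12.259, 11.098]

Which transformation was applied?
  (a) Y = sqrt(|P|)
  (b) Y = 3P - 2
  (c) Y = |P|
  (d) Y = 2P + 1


Checking option (b) Y = 3P - 2:
  P = 4.049 -> Y = 10.146 ✓
  P = 3.088 -> Y = 7.263 ✓
  P = 3.142 -> Y = 7.425 ✓
All samples match this transformation.

(b) 3P - 2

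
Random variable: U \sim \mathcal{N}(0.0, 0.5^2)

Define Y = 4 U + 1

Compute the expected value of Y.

For Y = 4U + 1:
E[Y] = 4 * E[U] + 1
E[U] = 0.0 = 0
E[Y] = 4 * 0 + 1 = 1

1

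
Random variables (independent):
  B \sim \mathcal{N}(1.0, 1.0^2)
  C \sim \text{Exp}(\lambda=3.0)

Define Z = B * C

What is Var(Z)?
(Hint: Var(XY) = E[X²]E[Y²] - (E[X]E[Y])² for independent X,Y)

Var(XY) = E[X²]E[Y²] - (E[X]E[Y])²
E[B] = 1, Var(B) = 1
E[C] = 0.33333333, Var(C) = 0.11111111
E[B²] = 1 + 1² = 2
E[C²] = 0.11111111 + 0.33333333² = 0.22222222
Var(Z) = 2*0.22222222 - (1*0.33333333)²
= 0.44444444 - 0.11111111 = 0.33333333

0.33333333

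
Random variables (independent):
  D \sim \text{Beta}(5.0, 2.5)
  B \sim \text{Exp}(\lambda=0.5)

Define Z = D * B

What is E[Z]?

For independent RVs: E[XY] = E[X]*E[Y]
E[D] = 0.66666667
E[B] = 2
E[Z] = 0.66666667 * 2 = 1.3333333

1.3333333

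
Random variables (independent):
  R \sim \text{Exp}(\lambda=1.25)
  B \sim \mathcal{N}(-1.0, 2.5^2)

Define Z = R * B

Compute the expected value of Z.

For independent RVs: E[XY] = E[X]*E[Y]
E[R] = 0.8
E[B] = -1
E[Z] = 0.8 * (-1) = -0.8

-0.8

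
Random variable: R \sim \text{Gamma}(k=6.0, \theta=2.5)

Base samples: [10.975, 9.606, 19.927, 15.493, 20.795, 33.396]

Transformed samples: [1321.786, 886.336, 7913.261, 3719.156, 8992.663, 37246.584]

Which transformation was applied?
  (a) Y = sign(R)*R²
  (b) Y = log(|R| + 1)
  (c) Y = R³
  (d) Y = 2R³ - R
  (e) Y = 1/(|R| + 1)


Checking option (c) Y = R³:
  R = 10.975 -> Y = 1321.786 ✓
  R = 9.606 -> Y = 886.336 ✓
  R = 19.927 -> Y = 7913.261 ✓
All samples match this transformation.

(c) R³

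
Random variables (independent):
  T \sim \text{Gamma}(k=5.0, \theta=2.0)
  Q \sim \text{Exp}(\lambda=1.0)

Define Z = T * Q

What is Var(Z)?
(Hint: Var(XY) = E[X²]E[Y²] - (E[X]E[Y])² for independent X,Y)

Var(XY) = E[X²]E[Y²] - (E[X]E[Y])²
E[T] = 10, Var(T) = 20
E[Q] = 1, Var(Q) = 1
E[T²] = 20 + 10² = 120
E[Q²] = 1 + 1² = 2
Var(Z) = 120*2 - (10*1)²
= 240 - 100 = 140

140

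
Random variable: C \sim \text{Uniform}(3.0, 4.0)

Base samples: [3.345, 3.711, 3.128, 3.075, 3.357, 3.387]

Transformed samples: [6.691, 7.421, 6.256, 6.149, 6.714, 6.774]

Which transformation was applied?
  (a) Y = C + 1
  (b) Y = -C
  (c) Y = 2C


Checking option (c) Y = 2C:
  C = 3.345 -> Y = 6.691 ✓
  C = 3.711 -> Y = 7.421 ✓
  C = 3.128 -> Y = 6.256 ✓
All samples match this transformation.

(c) 2C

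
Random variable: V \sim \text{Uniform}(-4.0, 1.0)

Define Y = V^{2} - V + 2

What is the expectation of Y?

E[Y] = 1*E[V²] - 1*E[V] + 2
E[V] = -1.5
E[V²] = Var(V) + (E[V])² = 2.0833333 + 2.25 = 4.3333333
E[Y] = 1*4.3333333 - 1*(-1.5) + 2 = 7.8333333

7.8333333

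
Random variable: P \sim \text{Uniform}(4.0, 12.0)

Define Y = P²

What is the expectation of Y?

Using E[X²] = Var(X) + (E[X])²:
E[P] = 8
Var(P) = (12 - 4)^2/12 = 5.3333333
E[P²] = 5.3333333 + 8² = 5.3333333 + 64 = 69.333333

69.333333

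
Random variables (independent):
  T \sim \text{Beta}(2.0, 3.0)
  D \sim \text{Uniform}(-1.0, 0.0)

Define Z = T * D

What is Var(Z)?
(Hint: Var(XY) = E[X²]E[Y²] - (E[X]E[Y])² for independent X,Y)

Var(XY) = E[X²]E[Y²] - (E[X]E[Y])²
E[T] = 0.4, Var(T) = 0.04
E[D] = -0.5, Var(D) = 0.083333333
E[T²] = 0.04 + 0.4² = 0.2
E[D²] = 0.083333333 + (-0.5)² = 0.33333333
Var(Z) = 0.2*0.33333333 - (0.4*(-0.5))²
= 0.066666667 - 0.04 = 0.026666667

0.026666667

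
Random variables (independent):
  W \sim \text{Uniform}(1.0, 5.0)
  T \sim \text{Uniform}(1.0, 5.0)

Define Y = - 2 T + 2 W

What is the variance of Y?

For independent RVs: Var(aX + bY) = a²Var(X) + b²Var(Y)
Var(W) = 1.3333333
Var(T) = 1.3333333
Var(Y) = 2²*1.3333333 + (-2)²*1.3333333
= 4*1.3333333 + 4*1.3333333 = 10.666667

10.666667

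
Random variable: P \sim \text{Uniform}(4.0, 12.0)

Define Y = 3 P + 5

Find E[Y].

For Y = 3P + 5:
E[Y] = 3 * E[P] + 5
E[P] = (4 + 12)/2 = 8
E[Y] = 3 * 8 + 5 = 29

29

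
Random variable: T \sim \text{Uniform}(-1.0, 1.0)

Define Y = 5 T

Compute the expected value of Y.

For Y = 5T:
E[Y] = 5 * E[T]
E[T] = (-1 + 1)/2 = 0
E[Y] = 5 * 0 = 0

0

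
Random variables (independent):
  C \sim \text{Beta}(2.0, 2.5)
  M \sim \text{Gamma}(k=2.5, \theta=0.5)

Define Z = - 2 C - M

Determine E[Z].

E[Z] = -2*E[C] - 1*E[M]
E[C] = 0.44444444
E[M] = 1.25
E[Z] = -2*0.44444444 - 1*1.25 = -2.1388889

-2.1388889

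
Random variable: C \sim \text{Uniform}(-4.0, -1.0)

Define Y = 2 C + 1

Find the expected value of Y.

For Y = 2C + 1:
E[Y] = 2 * E[C] + 1
E[C] = (-4 - 1)/2 = -2.5
E[Y] = 2 * (-2.5) + 1 = -4

-4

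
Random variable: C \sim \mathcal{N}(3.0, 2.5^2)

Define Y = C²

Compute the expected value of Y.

Using E[X²] = Var(X) + (E[X])²:
E[C] = 3
Var(C) = 2.5^2 = 6.25
E[C²] = 6.25 + 3² = 6.25 + 9 = 15.25

15.25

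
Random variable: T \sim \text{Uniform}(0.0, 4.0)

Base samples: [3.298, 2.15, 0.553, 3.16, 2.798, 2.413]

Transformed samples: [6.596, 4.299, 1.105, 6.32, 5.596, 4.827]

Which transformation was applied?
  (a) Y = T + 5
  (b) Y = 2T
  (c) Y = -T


Checking option (b) Y = 2T:
  T = 3.298 -> Y = 6.596 ✓
  T = 2.15 -> Y = 4.299 ✓
  T = 0.553 -> Y = 1.105 ✓
All samples match this transformation.

(b) 2T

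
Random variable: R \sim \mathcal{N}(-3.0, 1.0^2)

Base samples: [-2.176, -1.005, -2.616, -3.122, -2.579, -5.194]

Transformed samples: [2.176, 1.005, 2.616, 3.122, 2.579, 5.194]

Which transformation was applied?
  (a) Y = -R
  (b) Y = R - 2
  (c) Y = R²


Checking option (a) Y = -R:
  R = -2.176 -> Y = 2.176 ✓
  R = -1.005 -> Y = 1.005 ✓
  R = -2.616 -> Y = 2.616 ✓
All samples match this transformation.

(a) -R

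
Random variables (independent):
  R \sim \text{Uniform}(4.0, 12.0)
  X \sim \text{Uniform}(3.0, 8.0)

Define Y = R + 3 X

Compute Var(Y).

For independent RVs: Var(aX + bY) = a²Var(X) + b²Var(Y)
Var(R) = 5.3333333
Var(X) = 2.0833333
Var(Y) = 1²*5.3333333 + 3²*2.0833333
= 1*5.3333333 + 9*2.0833333 = 24.083333

24.083333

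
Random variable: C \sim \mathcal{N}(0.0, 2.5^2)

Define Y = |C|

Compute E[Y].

For X ~ N(0, 2.5²), E[|X|] = sigma * sqrt(2/pi)
= 2.5 * sqrt(2/pi) = 1.9947114

1.9947114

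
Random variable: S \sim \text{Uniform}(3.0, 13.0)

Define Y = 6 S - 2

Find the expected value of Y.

For Y = 6S - 2:
E[Y] = 6 * E[S] - 2
E[S] = (3 + 13)/2 = 8
E[Y] = 6 * 8 - 2 = 46

46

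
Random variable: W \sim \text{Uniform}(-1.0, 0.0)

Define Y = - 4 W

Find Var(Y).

For Y = aW + b: Var(Y) = a² * Var(W)
Var(W) = (0 + 1)^2/12 = 0.083333333
Var(Y) = (-4)² * 0.083333333 = 16 * 0.083333333 = 1.3333333

1.3333333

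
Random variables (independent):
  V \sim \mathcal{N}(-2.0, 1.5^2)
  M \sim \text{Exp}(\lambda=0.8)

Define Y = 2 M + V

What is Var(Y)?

For independent RVs: Var(aX + bY) = a²Var(X) + b²Var(Y)
Var(V) = 2.25
Var(M) = 1.5625
Var(Y) = 1²*2.25 + 2²*1.5625
= 1*2.25 + 4*1.5625 = 8.5

8.5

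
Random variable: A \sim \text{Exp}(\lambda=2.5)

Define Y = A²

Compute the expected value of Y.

E[A²] = Var(A) + (E[A])² = 0.16 + 0.16 = 0.32

0.32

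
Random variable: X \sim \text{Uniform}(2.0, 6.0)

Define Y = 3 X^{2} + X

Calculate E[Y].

E[Y] = 3*E[X²] + 1*E[X]
E[X] = 4
E[X²] = Var(X) + (E[X])² = 1.3333333 + 16 = 17.333333
E[Y] = 3*17.333333 + 1*4 = 56

56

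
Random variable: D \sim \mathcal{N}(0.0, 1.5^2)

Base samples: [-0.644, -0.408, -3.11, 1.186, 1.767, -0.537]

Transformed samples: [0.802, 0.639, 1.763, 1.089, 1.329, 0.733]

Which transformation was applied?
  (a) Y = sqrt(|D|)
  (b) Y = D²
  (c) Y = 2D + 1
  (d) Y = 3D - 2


Checking option (a) Y = sqrt(|D|):
  D = -0.644 -> Y = 0.802 ✓
  D = -0.408 -> Y = 0.639 ✓
  D = -3.11 -> Y = 1.763 ✓
All samples match this transformation.

(a) sqrt(|D|)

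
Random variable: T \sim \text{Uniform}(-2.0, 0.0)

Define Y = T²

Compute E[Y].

Using E[X²] = Var(X) + (E[X])²:
E[T] = -1
Var(T) = (0 + 2)^2/12 = 0.33333333
E[T²] = 0.33333333 + (-1)² = 0.33333333 + 1 = 1.3333333

1.3333333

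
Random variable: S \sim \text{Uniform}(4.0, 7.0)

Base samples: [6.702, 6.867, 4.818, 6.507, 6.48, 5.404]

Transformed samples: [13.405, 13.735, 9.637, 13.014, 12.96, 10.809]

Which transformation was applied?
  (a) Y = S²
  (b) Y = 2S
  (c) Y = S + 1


Checking option (b) Y = 2S:
  S = 6.702 -> Y = 13.405 ✓
  S = 6.867 -> Y = 13.735 ✓
  S = 4.818 -> Y = 9.637 ✓
All samples match this transformation.

(b) 2S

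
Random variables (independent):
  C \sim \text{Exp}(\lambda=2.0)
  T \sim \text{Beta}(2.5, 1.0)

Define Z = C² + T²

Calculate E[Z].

E[Z] = E[C²] + E[T²]
E[C²] = Var(C) + E[C]² = 0.25 + 0.25 = 0.5
E[T²] = Var(T) + E[T]² = 0.045351474 + 0.51020408 = 0.55555556
E[Z] = 0.5 + 0.55555556 = 1.0555556

1.0555556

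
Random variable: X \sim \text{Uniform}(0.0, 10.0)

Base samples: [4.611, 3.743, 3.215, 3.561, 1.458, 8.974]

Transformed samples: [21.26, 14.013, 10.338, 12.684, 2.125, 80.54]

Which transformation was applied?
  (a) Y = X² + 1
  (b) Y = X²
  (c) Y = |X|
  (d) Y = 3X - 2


Checking option (b) Y = X²:
  X = 4.611 -> Y = 21.26 ✓
  X = 3.743 -> Y = 14.013 ✓
  X = 3.215 -> Y = 10.338 ✓
All samples match this transformation.

(b) X²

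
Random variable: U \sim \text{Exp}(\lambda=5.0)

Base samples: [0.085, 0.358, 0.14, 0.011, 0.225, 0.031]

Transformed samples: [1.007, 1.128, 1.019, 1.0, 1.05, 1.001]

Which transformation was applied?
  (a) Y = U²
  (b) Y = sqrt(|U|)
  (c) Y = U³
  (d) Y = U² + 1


Checking option (d) Y = U² + 1:
  U = 0.085 -> Y = 1.007 ✓
  U = 0.358 -> Y = 1.128 ✓
  U = 0.14 -> Y = 1.019 ✓
All samples match this transformation.

(d) U² + 1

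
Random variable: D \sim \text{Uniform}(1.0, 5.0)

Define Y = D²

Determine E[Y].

E[D²] = Var(D) + (E[D])² = 1.3333333 + 9 = 10.333333

10.333333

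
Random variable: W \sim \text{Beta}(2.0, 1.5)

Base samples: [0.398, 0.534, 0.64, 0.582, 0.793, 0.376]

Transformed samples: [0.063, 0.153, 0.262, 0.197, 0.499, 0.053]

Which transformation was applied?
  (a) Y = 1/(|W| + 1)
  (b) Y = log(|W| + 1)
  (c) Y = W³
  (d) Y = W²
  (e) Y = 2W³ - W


Checking option (c) Y = W³:
  W = 0.398 -> Y = 0.063 ✓
  W = 0.534 -> Y = 0.153 ✓
  W = 0.64 -> Y = 0.262 ✓
All samples match this transformation.

(c) W³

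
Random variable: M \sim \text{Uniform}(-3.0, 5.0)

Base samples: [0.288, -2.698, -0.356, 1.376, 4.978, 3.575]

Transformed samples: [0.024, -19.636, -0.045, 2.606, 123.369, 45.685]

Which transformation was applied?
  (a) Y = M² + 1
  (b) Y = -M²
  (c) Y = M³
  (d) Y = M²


Checking option (c) Y = M³:
  M = 0.288 -> Y = 0.024 ✓
  M = -2.698 -> Y = -19.636 ✓
  M = -0.356 -> Y = -0.045 ✓
All samples match this transformation.

(c) M³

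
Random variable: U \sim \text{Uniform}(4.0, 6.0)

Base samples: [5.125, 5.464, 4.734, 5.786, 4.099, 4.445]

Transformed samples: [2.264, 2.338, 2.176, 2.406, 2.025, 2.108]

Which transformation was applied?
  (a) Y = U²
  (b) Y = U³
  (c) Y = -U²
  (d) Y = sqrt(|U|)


Checking option (d) Y = sqrt(|U|):
  U = 5.125 -> Y = 2.264 ✓
  U = 5.464 -> Y = 2.338 ✓
  U = 4.734 -> Y = 2.176 ✓
All samples match this transformation.

(d) sqrt(|U|)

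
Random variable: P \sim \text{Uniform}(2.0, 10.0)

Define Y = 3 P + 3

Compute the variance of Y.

For Y = aP + b: Var(Y) = a² * Var(P)
Var(P) = (10 - 2)^2/12 = 5.3333333
Var(Y) = 3² * 5.3333333 = 9 * 5.3333333 = 48

48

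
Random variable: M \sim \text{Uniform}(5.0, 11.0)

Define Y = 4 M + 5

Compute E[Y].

For Y = 4M + 5:
E[Y] = 4 * E[M] + 5
E[M] = (5 + 11)/2 = 8
E[Y] = 4 * 8 + 5 = 37

37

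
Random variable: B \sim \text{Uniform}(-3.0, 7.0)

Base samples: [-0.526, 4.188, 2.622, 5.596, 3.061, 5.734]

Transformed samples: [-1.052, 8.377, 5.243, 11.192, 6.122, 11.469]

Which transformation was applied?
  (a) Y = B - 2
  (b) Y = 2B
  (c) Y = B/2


Checking option (b) Y = 2B:
  B = -0.526 -> Y = -1.052 ✓
  B = 4.188 -> Y = 8.377 ✓
  B = 2.622 -> Y = 5.243 ✓
All samples match this transformation.

(b) 2B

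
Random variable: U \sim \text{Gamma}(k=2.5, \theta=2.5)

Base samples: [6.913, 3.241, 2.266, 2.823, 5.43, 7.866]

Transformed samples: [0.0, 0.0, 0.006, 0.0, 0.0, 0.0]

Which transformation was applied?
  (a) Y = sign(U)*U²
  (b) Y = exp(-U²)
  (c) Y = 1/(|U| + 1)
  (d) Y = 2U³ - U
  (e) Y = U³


Checking option (b) Y = exp(-U²):
  U = 6.913 -> Y = 0.0 ✓
  U = 3.241 -> Y = 0.0 ✓
  U = 2.266 -> Y = 0.006 ✓
All samples match this transformation.

(b) exp(-U²)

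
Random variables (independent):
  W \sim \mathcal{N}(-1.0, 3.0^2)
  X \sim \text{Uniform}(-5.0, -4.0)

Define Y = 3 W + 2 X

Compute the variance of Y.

For independent RVs: Var(aX + bY) = a²Var(X) + b²Var(Y)
Var(W) = 9
Var(X) = 0.083333333
Var(Y) = 3²*9 + 2²*0.083333333
= 9*9 + 4*0.083333333 = 81.333333

81.333333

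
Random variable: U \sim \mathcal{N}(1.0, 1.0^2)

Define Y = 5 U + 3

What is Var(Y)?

For Y = aU + b: Var(Y) = a² * Var(U)
Var(U) = 1.0^2 = 1
Var(Y) = 5² * 1 = 25 * 1 = 25

25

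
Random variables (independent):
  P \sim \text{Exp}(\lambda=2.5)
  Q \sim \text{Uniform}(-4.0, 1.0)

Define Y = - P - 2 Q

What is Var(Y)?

For independent RVs: Var(aX + bY) = a²Var(X) + b²Var(Y)
Var(P) = 0.16
Var(Q) = 2.0833333
Var(Y) = (-1)²*0.16 + (-2)²*2.0833333
= 1*0.16 + 4*2.0833333 = 8.4933333

8.4933333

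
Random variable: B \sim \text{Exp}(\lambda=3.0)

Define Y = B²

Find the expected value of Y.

E[B²] = Var(B) + (E[B])² = 0.11111111 + 0.11111111 = 0.22222222

0.22222222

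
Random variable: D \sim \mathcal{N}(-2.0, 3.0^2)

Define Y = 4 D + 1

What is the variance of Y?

For Y = aD + b: Var(Y) = a² * Var(D)
Var(D) = 3.0^2 = 9
Var(Y) = 4² * 9 = 16 * 9 = 144

144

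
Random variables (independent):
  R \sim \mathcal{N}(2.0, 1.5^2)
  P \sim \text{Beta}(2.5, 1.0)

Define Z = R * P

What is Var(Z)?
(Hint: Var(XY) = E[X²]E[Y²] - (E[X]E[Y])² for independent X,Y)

Var(XY) = E[X²]E[Y²] - (E[X]E[Y])²
E[R] = 2, Var(R) = 2.25
E[P] = 0.71428571, Var(P) = 0.045351474
E[R²] = 2.25 + 2² = 6.25
E[P²] = 0.045351474 + 0.71428571² = 0.55555556
Var(Z) = 6.25*0.55555556 - (2*0.71428571)²
= 3.4722222 - 2.0408163 = 1.4314059

1.4314059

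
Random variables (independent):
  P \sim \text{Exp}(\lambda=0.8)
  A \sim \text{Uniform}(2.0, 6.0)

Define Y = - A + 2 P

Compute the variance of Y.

For independent RVs: Var(aX + bY) = a²Var(X) + b²Var(Y)
Var(P) = 1.5625
Var(A) = 1.3333333
Var(Y) = 2²*1.5625 + (-1)²*1.3333333
= 4*1.5625 + 1*1.3333333 = 7.5833333

7.5833333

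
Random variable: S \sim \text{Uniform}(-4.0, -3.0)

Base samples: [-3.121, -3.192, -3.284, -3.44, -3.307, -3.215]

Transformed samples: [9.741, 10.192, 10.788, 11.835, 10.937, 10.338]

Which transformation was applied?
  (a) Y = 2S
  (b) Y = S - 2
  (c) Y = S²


Checking option (c) Y = S²:
  S = -3.121 -> Y = 9.741 ✓
  S = -3.192 -> Y = 10.192 ✓
  S = -3.284 -> Y = 10.788 ✓
All samples match this transformation.

(c) S²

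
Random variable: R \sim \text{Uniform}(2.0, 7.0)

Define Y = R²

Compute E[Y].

E[R²] = Var(R) + (E[R])² = 2.0833333 + 20.25 = 22.333333

22.333333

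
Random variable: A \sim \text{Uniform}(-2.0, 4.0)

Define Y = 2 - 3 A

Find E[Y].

For Y = -3A + 2:
E[Y] = -3 * E[A] + 2
E[A] = (-2 + 4)/2 = 1
E[Y] = -3 * 1 + 2 = -1

-1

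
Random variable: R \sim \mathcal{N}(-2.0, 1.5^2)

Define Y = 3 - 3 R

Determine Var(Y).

For Y = aR + b: Var(Y) = a² * Var(R)
Var(R) = 1.5^2 = 2.25
Var(Y) = (-3)² * 2.25 = 9 * 2.25 = 20.25

20.25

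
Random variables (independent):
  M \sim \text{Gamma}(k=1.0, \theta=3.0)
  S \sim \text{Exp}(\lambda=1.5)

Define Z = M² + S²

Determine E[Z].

E[Z] = E[M²] + E[S²]
E[M²] = Var(M) + E[M]² = 9 + 9 = 18
E[S²] = Var(S) + E[S]² = 0.44444444 + 0.44444444 = 0.88888889
E[Z] = 18 + 0.88888889 = 18.888889

18.888889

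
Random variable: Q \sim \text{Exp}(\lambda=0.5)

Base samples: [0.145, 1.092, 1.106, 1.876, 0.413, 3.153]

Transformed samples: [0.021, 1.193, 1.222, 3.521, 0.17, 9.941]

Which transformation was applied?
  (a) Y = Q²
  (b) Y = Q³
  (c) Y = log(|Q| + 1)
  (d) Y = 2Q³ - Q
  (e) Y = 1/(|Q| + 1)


Checking option (a) Y = Q²:
  Q = 0.145 -> Y = 0.021 ✓
  Q = 1.092 -> Y = 1.193 ✓
  Q = 1.106 -> Y = 1.222 ✓
All samples match this transformation.

(a) Q²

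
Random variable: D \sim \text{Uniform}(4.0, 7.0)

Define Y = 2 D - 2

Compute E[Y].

For Y = 2D - 2:
E[Y] = 2 * E[D] - 2
E[D] = (4 + 7)/2 = 5.5
E[Y] = 2 * 5.5 - 2 = 9

9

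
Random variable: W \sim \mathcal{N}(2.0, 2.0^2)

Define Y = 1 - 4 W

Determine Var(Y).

For Y = aW + b: Var(Y) = a² * Var(W)
Var(W) = 2.0^2 = 4
Var(Y) = (-4)² * 4 = 16 * 4 = 64

64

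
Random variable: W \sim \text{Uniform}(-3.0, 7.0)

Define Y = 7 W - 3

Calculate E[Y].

For Y = 7W - 3:
E[Y] = 7 * E[W] - 3
E[W] = (-3 + 7)/2 = 2
E[Y] = 7 * 2 - 3 = 11

11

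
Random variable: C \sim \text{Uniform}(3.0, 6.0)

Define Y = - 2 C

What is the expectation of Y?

For Y = -2C:
E[Y] = -2 * E[C]
E[C] = (3 + 6)/2 = 4.5
E[Y] = -2 * 4.5 = -9

-9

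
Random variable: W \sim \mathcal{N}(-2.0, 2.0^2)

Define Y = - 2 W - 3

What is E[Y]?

For Y = -2W - 3:
E[Y] = -2 * E[W] - 3
E[W] = -2.0 = -2
E[Y] = -2 * (-2) - 3 = 1

1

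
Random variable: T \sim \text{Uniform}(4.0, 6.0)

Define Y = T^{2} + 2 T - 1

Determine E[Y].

E[Y] = 1*E[T²] + 2*E[T] - 1
E[T] = 5
E[T²] = Var(T) + (E[T])² = 0.33333333 + 25 = 25.333333
E[Y] = 1*25.333333 + 2*5 - 1 = 34.333333

34.333333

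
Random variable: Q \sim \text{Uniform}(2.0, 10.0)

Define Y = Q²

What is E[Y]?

Using E[X²] = Var(X) + (E[X])²:
E[Q] = 6
Var(Q) = (10 - 2)^2/12 = 5.3333333
E[Q²] = 5.3333333 + 6² = 5.3333333 + 36 = 41.333333

41.333333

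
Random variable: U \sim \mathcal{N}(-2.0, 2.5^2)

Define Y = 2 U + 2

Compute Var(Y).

For Y = aU + b: Var(Y) = a² * Var(U)
Var(U) = 2.5^2 = 6.25
Var(Y) = 2² * 6.25 = 4 * 6.25 = 25

25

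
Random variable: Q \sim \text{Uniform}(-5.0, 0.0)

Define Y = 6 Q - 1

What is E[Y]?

For Y = 6Q - 1:
E[Y] = 6 * E[Q] - 1
E[Q] = (-5 + 0)/2 = -2.5
E[Y] = 6 * (-2.5) - 1 = -16

-16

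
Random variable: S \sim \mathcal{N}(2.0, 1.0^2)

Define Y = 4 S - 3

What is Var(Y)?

For Y = aS + b: Var(Y) = a² * Var(S)
Var(S) = 1.0^2 = 1
Var(Y) = 4² * 1 = 16 * 1 = 16

16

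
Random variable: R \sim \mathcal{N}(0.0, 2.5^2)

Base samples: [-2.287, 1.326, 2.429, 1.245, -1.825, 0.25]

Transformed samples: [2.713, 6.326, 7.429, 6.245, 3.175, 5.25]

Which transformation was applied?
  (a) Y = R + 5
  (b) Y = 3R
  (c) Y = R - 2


Checking option (a) Y = R + 5:
  R = -2.287 -> Y = 2.713 ✓
  R = 1.326 -> Y = 6.326 ✓
  R = 2.429 -> Y = 7.429 ✓
All samples match this transformation.

(a) R + 5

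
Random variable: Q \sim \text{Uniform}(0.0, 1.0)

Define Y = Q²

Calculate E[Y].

Using E[X²] = Var(X) + (E[X])²:
E[Q] = 0.5
Var(Q) = (1 - 0)^2/12 = 0.083333333
E[Q²] = 0.083333333 + 0.5² = 0.083333333 + 0.25 = 0.33333333

0.33333333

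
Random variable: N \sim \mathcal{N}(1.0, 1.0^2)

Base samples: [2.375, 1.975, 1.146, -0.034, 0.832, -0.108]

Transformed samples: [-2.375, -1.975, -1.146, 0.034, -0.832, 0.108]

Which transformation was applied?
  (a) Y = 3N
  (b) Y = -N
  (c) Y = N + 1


Checking option (b) Y = -N:
  N = 2.375 -> Y = -2.375 ✓
  N = 1.975 -> Y = -1.975 ✓
  N = 1.146 -> Y = -1.146 ✓
All samples match this transformation.

(b) -N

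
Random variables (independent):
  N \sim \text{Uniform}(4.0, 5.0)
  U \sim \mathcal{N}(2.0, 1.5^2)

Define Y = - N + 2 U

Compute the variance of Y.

For independent RVs: Var(aX + bY) = a²Var(X) + b²Var(Y)
Var(N) = 0.083333333
Var(U) = 2.25
Var(Y) = (-1)²*0.083333333 + 2²*2.25
= 1*0.083333333 + 4*2.25 = 9.0833333

9.0833333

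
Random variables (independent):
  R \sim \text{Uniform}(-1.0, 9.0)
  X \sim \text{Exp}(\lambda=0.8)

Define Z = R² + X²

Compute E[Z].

E[Z] = E[R²] + E[X²]
E[R²] = Var(R) + E[R]² = 8.3333333 + 16 = 24.333333
E[X²] = Var(X) + E[X]² = 1.5625 + 1.5625 = 3.125
E[Z] = 24.333333 + 3.125 = 27.458333

27.458333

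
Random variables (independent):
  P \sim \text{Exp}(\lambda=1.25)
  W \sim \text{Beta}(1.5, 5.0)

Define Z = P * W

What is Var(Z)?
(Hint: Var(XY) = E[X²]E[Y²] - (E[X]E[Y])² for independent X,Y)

Var(XY) = E[X²]E[Y²] - (E[X]E[Y])²
E[P] = 0.8, Var(P) = 0.64
E[W] = 0.23076923, Var(W) = 0.023668639
E[P²] = 0.64 + 0.8² = 1.28
E[W²] = 0.023668639 + 0.23076923² = 0.076923077
Var(Z) = 1.28*0.076923077 - (0.8*0.23076923)²
= 0.098461538 - 0.03408284 = 0.064378698

0.064378698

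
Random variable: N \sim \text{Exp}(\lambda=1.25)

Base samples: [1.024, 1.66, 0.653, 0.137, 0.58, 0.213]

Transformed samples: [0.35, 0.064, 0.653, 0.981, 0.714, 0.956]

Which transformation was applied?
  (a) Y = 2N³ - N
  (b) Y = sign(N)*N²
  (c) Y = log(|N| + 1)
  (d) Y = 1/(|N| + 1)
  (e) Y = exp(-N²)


Checking option (e) Y = exp(-N²):
  N = 1.024 -> Y = 0.35 ✓
  N = 1.66 -> Y = 0.064 ✓
  N = 0.653 -> Y = 0.653 ✓
All samples match this transformation.

(e) exp(-N²)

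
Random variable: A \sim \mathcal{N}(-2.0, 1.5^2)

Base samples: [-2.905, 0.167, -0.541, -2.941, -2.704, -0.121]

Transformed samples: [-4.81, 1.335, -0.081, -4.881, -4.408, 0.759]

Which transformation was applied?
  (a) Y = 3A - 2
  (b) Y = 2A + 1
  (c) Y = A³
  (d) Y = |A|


Checking option (b) Y = 2A + 1:
  A = -2.905 -> Y = -4.81 ✓
  A = 0.167 -> Y = 1.335 ✓
  A = -0.541 -> Y = -0.081 ✓
All samples match this transformation.

(b) 2A + 1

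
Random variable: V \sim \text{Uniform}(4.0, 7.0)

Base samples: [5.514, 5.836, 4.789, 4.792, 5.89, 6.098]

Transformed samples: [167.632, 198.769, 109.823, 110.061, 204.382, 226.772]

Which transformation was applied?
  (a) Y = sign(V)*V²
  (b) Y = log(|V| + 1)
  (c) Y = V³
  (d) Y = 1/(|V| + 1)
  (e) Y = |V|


Checking option (c) Y = V³:
  V = 5.514 -> Y = 167.632 ✓
  V = 5.836 -> Y = 198.769 ✓
  V = 4.789 -> Y = 109.823 ✓
All samples match this transformation.

(c) V³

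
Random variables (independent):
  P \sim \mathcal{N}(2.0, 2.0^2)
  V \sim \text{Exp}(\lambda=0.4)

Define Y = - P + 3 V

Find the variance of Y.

For independent RVs: Var(aX + bY) = a²Var(X) + b²Var(Y)
Var(P) = 4
Var(V) = 6.25
Var(Y) = (-1)²*4 + 3²*6.25
= 1*4 + 9*6.25 = 60.25

60.25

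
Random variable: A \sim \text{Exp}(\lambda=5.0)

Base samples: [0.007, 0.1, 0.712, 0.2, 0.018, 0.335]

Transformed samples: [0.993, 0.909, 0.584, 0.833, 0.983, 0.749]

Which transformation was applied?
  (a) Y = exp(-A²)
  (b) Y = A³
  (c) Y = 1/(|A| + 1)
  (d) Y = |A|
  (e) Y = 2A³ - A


Checking option (c) Y = 1/(|A| + 1):
  A = 0.007 -> Y = 0.993 ✓
  A = 0.1 -> Y = 0.909 ✓
  A = 0.712 -> Y = 0.584 ✓
All samples match this transformation.

(c) 1/(|A| + 1)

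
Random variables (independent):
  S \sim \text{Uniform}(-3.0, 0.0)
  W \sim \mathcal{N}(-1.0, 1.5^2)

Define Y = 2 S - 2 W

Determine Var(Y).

For independent RVs: Var(aX + bY) = a²Var(X) + b²Var(Y)
Var(S) = 0.75
Var(W) = 2.25
Var(Y) = 2²*0.75 + (-2)²*2.25
= 4*0.75 + 4*2.25 = 12

12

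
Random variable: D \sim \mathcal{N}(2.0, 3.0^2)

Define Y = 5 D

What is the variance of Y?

For Y = aD + b: Var(Y) = a² * Var(D)
Var(D) = 3.0^2 = 9
Var(Y) = 5² * 9 = 25 * 9 = 225

225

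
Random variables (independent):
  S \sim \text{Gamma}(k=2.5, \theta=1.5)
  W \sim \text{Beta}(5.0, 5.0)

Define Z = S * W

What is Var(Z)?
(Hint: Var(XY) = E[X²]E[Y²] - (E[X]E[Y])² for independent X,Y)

Var(XY) = E[X²]E[Y²] - (E[X]E[Y])²
E[S] = 3.75, Var(S) = 5.625
E[W] = 0.5, Var(W) = 0.022727273
E[S²] = 5.625 + 3.75² = 19.6875
E[W²] = 0.022727273 + 0.5² = 0.27272727
Var(Z) = 19.6875*0.27272727 - (3.75*0.5)²
= 5.3693182 - 3.515625 = 1.8536932

1.8536932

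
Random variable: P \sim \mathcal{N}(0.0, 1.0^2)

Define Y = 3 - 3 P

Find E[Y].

For Y = -3P + 3:
E[Y] = -3 * E[P] + 3
E[P] = 0.0 = 0
E[Y] = -3 * 0 + 3 = 3

3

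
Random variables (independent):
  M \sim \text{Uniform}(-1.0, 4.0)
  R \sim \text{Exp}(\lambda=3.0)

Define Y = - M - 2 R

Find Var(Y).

For independent RVs: Var(aX + bY) = a²Var(X) + b²Var(Y)
Var(M) = 2.0833333
Var(R) = 0.11111111
Var(Y) = (-1)²*2.0833333 + (-2)²*0.11111111
= 1*2.0833333 + 4*0.11111111 = 2.5277778

2.5277778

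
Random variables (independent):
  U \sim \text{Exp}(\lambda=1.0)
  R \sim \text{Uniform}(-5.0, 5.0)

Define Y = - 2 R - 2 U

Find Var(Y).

For independent RVs: Var(aX + bY) = a²Var(X) + b²Var(Y)
Var(U) = 1
Var(R) = 8.3333333
Var(Y) = (-2)²*1 + (-2)²*8.3333333
= 4*1 + 4*8.3333333 = 37.333333

37.333333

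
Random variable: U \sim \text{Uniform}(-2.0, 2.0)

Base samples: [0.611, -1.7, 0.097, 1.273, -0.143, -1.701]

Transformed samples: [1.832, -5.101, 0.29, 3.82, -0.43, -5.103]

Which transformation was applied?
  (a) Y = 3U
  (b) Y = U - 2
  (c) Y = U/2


Checking option (a) Y = 3U:
  U = 0.611 -> Y = 1.832 ✓
  U = -1.7 -> Y = -5.101 ✓
  U = 0.097 -> Y = 0.29 ✓
All samples match this transformation.

(a) 3U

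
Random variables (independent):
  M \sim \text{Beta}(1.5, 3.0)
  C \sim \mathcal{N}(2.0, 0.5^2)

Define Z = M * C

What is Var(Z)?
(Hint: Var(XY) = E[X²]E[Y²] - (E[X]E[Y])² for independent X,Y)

Var(XY) = E[X²]E[Y²] - (E[X]E[Y])²
E[M] = 0.33333333, Var(M) = 0.04040404
E[C] = 2, Var(C) = 0.25
E[M²] = 0.04040404 + 0.33333333² = 0.15151515
E[C²] = 0.25 + 2² = 4.25
Var(Z) = 0.15151515*4.25 - (0.33333333*2)²
= 0.64393939 - 0.44444444 = 0.19949495

0.19949495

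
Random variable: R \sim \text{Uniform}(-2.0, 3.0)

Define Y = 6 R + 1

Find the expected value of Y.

For Y = 6R + 1:
E[Y] = 6 * E[R] + 1
E[R] = (-2 + 3)/2 = 0.5
E[Y] = 6 * 0.5 + 1 = 4

4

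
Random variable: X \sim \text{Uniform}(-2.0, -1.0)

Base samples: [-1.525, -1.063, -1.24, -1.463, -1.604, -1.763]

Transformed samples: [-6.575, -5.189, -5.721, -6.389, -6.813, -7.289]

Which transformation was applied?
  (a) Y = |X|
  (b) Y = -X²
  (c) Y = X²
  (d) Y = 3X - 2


Checking option (d) Y = 3X - 2:
  X = -1.525 -> Y = -6.575 ✓
  X = -1.063 -> Y = -5.189 ✓
  X = -1.24 -> Y = -5.721 ✓
All samples match this transformation.

(d) 3X - 2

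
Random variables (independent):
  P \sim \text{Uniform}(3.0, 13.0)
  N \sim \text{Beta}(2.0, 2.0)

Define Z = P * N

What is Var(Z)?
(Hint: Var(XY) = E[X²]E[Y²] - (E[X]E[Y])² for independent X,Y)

Var(XY) = E[X²]E[Y²] - (E[X]E[Y])²
E[P] = 8, Var(P) = 8.3333333
E[N] = 0.5, Var(N) = 0.05
E[P²] = 8.3333333 + 8² = 72.333333
E[N²] = 0.05 + 0.5² = 0.3
Var(Z) = 72.333333*0.3 - (8*0.5)²
= 21.7 - 16 = 5.7

5.7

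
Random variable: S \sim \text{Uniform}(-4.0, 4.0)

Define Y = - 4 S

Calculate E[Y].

For Y = -4S:
E[Y] = -4 * E[S]
E[S] = (-4 + 4)/2 = 0
E[Y] = -4 * 0 = 0

0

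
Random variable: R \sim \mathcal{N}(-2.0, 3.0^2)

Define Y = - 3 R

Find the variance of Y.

For Y = aR + b: Var(Y) = a² * Var(R)
Var(R) = 3.0^2 = 9
Var(Y) = (-3)² * 9 = 9 * 9 = 81

81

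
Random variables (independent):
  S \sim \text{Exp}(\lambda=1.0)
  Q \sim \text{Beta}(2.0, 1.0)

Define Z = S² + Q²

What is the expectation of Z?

E[Z] = E[S²] + E[Q²]
E[S²] = Var(S) + E[S]² = 1 + 1 = 2
E[Q²] = Var(Q) + E[Q]² = 0.055555556 + 0.44444444 = 0.5
E[Z] = 2 + 0.5 = 2.5

2.5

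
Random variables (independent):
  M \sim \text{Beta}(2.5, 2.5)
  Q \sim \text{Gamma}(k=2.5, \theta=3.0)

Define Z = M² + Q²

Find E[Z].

E[Z] = E[M²] + E[Q²]
E[M²] = Var(M) + E[M]² = 0.041666667 + 0.25 = 0.29166667
E[Q²] = Var(Q) + E[Q]² = 22.5 + 56.25 = 78.75
E[Z] = 0.29166667 + 78.75 = 79.041667

79.041667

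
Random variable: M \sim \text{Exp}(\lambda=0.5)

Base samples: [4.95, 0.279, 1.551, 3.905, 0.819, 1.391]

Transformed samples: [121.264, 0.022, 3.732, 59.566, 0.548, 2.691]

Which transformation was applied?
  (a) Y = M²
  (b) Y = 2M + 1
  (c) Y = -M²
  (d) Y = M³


Checking option (d) Y = M³:
  M = 4.95 -> Y = 121.264 ✓
  M = 0.279 -> Y = 0.022 ✓
  M = 1.551 -> Y = 3.732 ✓
All samples match this transformation.

(d) M³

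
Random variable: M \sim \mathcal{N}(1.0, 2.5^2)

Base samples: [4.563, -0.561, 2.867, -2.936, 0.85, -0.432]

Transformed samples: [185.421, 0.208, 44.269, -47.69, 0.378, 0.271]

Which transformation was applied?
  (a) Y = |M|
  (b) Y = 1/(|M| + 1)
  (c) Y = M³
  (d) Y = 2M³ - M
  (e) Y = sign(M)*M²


Checking option (d) Y = 2M³ - M:
  M = 4.563 -> Y = 185.421 ✓
  M = -0.561 -> Y = 0.208 ✓
  M = 2.867 -> Y = 44.269 ✓
All samples match this transformation.

(d) 2M³ - M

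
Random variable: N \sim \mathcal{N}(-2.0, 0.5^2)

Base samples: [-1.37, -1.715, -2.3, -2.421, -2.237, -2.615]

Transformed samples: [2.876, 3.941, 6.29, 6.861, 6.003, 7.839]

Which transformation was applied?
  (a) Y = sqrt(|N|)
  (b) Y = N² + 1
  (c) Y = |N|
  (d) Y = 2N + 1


Checking option (b) Y = N² + 1:
  N = -1.37 -> Y = 2.876 ✓
  N = -1.715 -> Y = 3.941 ✓
  N = -2.3 -> Y = 6.29 ✓
All samples match this transformation.

(b) N² + 1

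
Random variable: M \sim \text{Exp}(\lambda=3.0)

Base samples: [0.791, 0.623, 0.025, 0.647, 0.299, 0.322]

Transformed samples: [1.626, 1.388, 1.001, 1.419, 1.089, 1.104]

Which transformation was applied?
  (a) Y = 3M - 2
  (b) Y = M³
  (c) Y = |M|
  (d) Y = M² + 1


Checking option (d) Y = M² + 1:
  M = 0.791 -> Y = 1.626 ✓
  M = 0.623 -> Y = 1.388 ✓
  M = 0.025 -> Y = 1.001 ✓
All samples match this transformation.

(d) M² + 1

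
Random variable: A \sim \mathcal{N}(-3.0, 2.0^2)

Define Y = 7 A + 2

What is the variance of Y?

For Y = aA + b: Var(Y) = a² * Var(A)
Var(A) = 2.0^2 = 4
Var(Y) = 7² * 4 = 49 * 4 = 196

196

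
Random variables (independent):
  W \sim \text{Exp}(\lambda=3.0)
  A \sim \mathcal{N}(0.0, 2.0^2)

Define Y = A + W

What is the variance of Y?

For independent RVs: Var(aX + bY) = a²Var(X) + b²Var(Y)
Var(W) = 0.11111111
Var(A) = 4
Var(Y) = 1²*0.11111111 + 1²*4
= 1*0.11111111 + 1*4 = 4.1111111

4.1111111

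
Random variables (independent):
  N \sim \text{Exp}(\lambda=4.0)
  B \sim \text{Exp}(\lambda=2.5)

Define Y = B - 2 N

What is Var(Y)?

For independent RVs: Var(aX + bY) = a²Var(X) + b²Var(Y)
Var(N) = 0.0625
Var(B) = 0.16
Var(Y) = (-2)²*0.0625 + 1²*0.16
= 4*0.0625 + 1*0.16 = 0.41

0.41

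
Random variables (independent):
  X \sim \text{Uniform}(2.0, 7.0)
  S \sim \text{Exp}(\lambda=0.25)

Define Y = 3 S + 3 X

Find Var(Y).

For independent RVs: Var(aX + bY) = a²Var(X) + b²Var(Y)
Var(X) = 2.0833333
Var(S) = 16
Var(Y) = 3²*2.0833333 + 3²*16
= 9*2.0833333 + 9*16 = 162.75

162.75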